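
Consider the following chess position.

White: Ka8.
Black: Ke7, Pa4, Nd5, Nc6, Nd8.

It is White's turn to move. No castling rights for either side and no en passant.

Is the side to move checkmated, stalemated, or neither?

White to move; white king on a8.
In check: no.
King squares — a7: attacked by Nc6; b7: attacked by Nd8; b8: attacked by Nc6.
Legal moves for White: none.
Not in check and no legal moves → stalemate.

stalemate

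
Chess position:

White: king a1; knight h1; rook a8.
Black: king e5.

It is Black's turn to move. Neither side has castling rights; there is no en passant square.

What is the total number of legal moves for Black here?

Black to move; king on e5.
In check: no.
Legal moves: Kf6, Ke6, Kd6, Kf5, Kd5, Kf4, Ke4, Kd4.
Count: 8.

8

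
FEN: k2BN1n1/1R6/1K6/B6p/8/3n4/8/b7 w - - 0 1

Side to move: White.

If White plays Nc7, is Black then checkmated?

After Nc7: black king on a8; in check: yes, from the white knight on c7.
King squares — a7: attacked by Kb6; b7: attacked by Kb6; b8: attacked by Rb7.
Black has no legal moves → checkmate.

yes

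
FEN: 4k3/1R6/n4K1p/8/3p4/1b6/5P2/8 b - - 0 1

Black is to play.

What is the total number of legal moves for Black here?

17

Black to move; king on e8.
In check: no.
Legal moves: Kf8, Kd8, Nb8, Nc7, Nc5, Nb4, Bg8, Bf7, Be6, Bd5, Bc4, Ba4, Bc2, Ba2, Bd1, h5, d3.
Count: 17.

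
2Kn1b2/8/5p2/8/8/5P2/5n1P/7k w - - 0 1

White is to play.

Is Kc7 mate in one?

After Kc7: black king on h1; in check: no.
Black is not in check, so this cannot be checkmate.

no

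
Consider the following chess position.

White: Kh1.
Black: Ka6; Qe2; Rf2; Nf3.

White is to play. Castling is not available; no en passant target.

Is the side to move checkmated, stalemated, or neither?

White to move; white king on h1.
In check: no.
King squares — g1: attacked by Nf3; g2: attacked by Rf2; h2: attacked by Rf2.
Legal moves for White: none.
Not in check and no legal moves → stalemate.

stalemate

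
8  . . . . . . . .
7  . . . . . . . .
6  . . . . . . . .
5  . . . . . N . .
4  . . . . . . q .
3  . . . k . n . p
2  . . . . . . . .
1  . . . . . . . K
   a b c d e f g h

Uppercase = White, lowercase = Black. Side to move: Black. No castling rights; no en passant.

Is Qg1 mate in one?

After Qg1: white king on h1; in check: yes, from the black queen on g1.
King squares — g1: attacked by Nf3; g2: attacked by Qg1; h2: attacked by Qg1.
White has no legal moves → checkmate.

yes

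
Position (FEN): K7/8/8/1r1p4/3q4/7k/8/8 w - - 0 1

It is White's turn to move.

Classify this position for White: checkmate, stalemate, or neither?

White to move; white king on a8.
In check: no.
King squares — a7: attacked by Qd4; b7: attacked by Rb5; b8: attacked by Rb5.
Legal moves for White: none.
Not in check and no legal moves → stalemate.

stalemate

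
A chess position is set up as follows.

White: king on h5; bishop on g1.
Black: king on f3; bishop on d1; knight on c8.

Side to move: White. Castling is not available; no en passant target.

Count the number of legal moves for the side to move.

11

White to move; king on h5.
In check: no.
Legal moves: Kh6, Kg6, Kg5, Kh4, Ba7, Bb6, Bc5, Bd4, Be3, Bh2, Bf2.
Count: 11.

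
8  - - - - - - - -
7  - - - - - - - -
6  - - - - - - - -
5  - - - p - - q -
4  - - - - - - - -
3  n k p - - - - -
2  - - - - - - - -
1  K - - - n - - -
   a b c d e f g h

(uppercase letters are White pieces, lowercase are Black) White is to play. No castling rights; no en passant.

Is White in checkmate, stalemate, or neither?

White to move; white king on a1.
In check: no.
King squares — b1: attacked by Na3; a2: attacked by Kb3; b2: attacked by Kb3.
Legal moves for White: none.
Not in check and no legal moves → stalemate.

stalemate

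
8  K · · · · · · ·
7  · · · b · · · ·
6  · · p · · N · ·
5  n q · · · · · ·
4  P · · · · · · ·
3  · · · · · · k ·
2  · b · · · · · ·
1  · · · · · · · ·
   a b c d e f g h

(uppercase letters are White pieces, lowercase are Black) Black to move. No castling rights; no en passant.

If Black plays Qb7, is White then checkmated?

After Qb7: white king on a8; in check: yes, from the black queen on b7.
King squares — a7: attacked by Qb7; b7: attacked by Na5; b8: attacked by Qb7.
White has no legal moves → checkmate.

yes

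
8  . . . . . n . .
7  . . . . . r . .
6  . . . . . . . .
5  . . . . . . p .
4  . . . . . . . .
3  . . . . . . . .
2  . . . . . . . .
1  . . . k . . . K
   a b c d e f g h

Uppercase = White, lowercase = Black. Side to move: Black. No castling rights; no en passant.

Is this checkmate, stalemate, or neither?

neither

Black to move; black king on d1.
In check: no.
Legal moves for Black include: Nh7, Nd7, Ng6, Ne6, Rh7+, Rg7, Re7, Rd7, Rc7, Rb7, Ra7, Rf6, Rf5, Rf4, Rf3, Rf2, Rf1+, Ke2, ... (list truncated; more exist).
Black has legal moves and is not in check → neither.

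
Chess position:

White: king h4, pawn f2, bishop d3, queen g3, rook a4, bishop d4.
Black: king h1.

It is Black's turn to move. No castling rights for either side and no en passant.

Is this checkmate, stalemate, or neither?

Black to move; black king on h1.
In check: no.
King squares — g1: attacked by Qg3; g2: attacked by Qg3; h2: attacked by Qg3.
Legal moves for Black: none.
Not in check and no legal moves → stalemate.

stalemate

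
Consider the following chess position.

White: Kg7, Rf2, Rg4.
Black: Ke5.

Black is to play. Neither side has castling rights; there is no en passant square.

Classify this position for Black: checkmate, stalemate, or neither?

neither

Black to move; black king on e5.
In check: no.
Legal moves for Black: Ke6, Kd6, Kd5.
Black has 3 legal moves and is not in check → neither.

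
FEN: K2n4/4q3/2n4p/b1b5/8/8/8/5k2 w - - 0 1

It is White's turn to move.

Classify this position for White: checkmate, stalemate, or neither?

stalemate

White to move; white king on a8.
In check: no.
King squares — a7: attacked by Bc5; b7: attacked by Qe7; b8: attacked by Nc6.
Legal moves for White: none.
Not in check and no legal moves → stalemate.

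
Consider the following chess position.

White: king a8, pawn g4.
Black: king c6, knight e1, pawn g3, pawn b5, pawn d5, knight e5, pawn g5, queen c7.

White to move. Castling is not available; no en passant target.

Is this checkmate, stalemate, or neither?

stalemate

White to move; white king on a8.
In check: no.
King squares — a7: attacked by Qc7; b7: attacked by Kc6; b8: attacked by Qc7.
Legal moves for White: none.
Not in check and no legal moves → stalemate.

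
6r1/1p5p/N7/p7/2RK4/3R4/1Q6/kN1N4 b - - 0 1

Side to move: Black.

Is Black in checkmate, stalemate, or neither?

Black to move; black king on a1.
In check: yes, from the white queen on b2.
King squares — b1: attacked by Qb2; a2: attacked by Qb2; b2: attacked by Nd1.
Legal moves for Black: none.
In check with no legal moves → checkmate.

checkmate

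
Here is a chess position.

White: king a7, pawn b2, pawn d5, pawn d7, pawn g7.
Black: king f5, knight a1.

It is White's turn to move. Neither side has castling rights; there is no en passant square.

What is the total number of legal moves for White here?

16

White to move; king on a7.
In check: no.
Legal moves: Kb8, Ka8, Kb7, Kb6, Ka6, g8=Q, g8=R, g8=B, g8=N, d8=Q, d8=R, d8=B, d8=N, d6, b3, b4.
Count: 16.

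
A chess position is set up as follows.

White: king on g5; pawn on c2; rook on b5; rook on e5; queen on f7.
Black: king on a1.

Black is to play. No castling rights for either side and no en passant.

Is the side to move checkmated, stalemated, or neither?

Black to move; black king on a1.
In check: no.
King squares — b1: attacked by Rb5; a2: attacked by Qf7; b2: attacked by Rb5.
Legal moves for Black: none.
Not in check and no legal moves → stalemate.

stalemate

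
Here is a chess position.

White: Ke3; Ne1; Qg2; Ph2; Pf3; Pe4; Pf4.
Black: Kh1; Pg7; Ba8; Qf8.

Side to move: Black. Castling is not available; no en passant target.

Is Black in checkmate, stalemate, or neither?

checkmate

Black to move; black king on h1.
In check: yes, from the white queen on g2.
King squares — g1: attacked by Qg2; g2: attacked by Ne1; h2: attacked by Qg2.
Legal moves for Black: none.
In check with no legal moves → checkmate.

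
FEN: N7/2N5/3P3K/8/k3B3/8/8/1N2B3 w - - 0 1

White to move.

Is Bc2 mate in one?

After Bc2: black king on a4; in check: yes, from the white bishop on c2.
King squares — a3: attacked by Nb1; b3: attacked by Bc2; b4: attacked by Be1; a5: attacked by Be1; b5: attacked by Nc7.
Black has no legal moves → checkmate.

yes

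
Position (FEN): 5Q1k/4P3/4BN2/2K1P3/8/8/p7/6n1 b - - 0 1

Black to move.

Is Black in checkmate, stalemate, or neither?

Black to move; black king on h8.
In check: yes, from the white queen on f8.
King squares — g7: attacked by Qf8; h7: attacked by Nf6; g8: attacked by Be6.
Legal moves for Black: none.
In check with no legal moves → checkmate.

checkmate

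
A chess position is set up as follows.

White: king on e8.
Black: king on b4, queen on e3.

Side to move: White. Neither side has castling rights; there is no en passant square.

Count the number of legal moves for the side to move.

White to move; king on e8.
In check: yes, from the black queen on e3.
Legal moves: Kf8, Kd8, Kf7, Kd7.
Count: 4.

4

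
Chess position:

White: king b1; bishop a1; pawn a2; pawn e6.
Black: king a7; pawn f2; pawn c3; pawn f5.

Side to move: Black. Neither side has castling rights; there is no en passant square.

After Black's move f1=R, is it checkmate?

After f1=R: white king on b1; in check: yes, from the black rook on f1.
White has 1 legal reply: Kc2.
In check but a legal move exists → not checkmate.

no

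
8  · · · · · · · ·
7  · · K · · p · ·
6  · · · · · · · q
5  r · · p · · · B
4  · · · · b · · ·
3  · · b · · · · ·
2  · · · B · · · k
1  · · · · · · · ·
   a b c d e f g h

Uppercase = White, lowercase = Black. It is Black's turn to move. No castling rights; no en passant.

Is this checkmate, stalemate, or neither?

Black to move; black king on h2.
In check: no.
Legal moves for Black include: Qh8, Qf8, Qh7, Qg7, Qg6, Qf6, Qe6, Qd6+, Qc6+, Qb6+, Qa6, Qxh5, Qg5, Qf4+, Qe3, Qxd2, Ra8, Ra7+, ... (list truncated; more exist).
Black has legal moves and is not in check → neither.

neither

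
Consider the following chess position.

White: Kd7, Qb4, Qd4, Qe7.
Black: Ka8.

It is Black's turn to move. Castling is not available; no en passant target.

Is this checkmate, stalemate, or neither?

stalemate

Black to move; black king on a8.
In check: no.
King squares — a7: attacked by Qd4; b7: attacked by Qb4; b8: attacked by Qb4.
Legal moves for Black: none.
Not in check and no legal moves → stalemate.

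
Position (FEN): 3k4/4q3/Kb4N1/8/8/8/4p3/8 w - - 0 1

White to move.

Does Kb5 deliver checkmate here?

After Kb5: black king on d8; in check: no.
Black is not in check, so this cannot be checkmate.

no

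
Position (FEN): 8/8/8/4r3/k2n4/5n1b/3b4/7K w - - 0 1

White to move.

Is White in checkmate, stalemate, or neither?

White to move; white king on h1.
In check: no.
King squares — g1: attacked by Nf3; g2: attacked by Bh3; h2: attacked by Nf3.
Legal moves for White: none.
Not in check and no legal moves → stalemate.

stalemate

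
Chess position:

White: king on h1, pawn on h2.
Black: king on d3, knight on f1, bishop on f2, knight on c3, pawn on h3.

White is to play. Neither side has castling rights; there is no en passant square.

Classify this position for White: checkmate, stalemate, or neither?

stalemate

White to move; white king on h1.
In check: no.
King squares — g1: attacked by Bf2; g2: attacked by Ph3; h2: own pawn.
Legal moves for White: none.
Not in check and no legal moves → stalemate.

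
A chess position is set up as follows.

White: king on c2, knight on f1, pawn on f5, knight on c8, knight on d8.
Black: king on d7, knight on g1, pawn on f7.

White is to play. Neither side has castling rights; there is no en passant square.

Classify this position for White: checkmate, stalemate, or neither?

neither

White to move; white king on c2.
In check: no.
Legal moves for White include: Nxf7, Nb7, Ne6, Nc6, Ne7, Na7, Nd6, Nb6+, Kd3, Kc3, Kb3, Kd2, Kb2, Kd1, Kc1, Kb1, Ng3, Ne3, ... (list truncated; more exist).
White has legal moves and is not in check → neither.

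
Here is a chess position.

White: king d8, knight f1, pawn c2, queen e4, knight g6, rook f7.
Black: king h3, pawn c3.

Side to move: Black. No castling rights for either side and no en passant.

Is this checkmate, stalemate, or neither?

Black to move; black king on h3.
In check: no.
King squares — g2: attacked by Qe4; h2: attacked by Nf1; g3: attacked by Nf1; g4: attacked by Qe4; h4: attacked by Qe4.
Legal moves for Black: none.
Not in check and no legal moves → stalemate.

stalemate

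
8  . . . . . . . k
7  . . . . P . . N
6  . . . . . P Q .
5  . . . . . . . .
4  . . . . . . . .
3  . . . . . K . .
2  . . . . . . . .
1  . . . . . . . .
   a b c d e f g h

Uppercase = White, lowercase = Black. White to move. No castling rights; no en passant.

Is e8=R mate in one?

After e8=R: black king on h8; in check: yes, from the white rook on e8.
King squares — g7: attacked by Pf6; h7: attacked by Qg6; g8: attacked by Qg6.
Black has no legal moves → checkmate.

yes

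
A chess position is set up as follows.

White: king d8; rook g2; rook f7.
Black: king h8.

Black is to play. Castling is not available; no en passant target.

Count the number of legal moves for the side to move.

Black to move; king on h8.
In check: no.
Legal moves: none.
Count: 0.

0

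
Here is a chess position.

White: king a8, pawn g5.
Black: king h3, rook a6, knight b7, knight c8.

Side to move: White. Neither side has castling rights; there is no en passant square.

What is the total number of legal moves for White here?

2

White to move; king on a8.
In check: yes, from the black rook on a6.
Legal moves: Kb8, Kxb7.
Count: 2.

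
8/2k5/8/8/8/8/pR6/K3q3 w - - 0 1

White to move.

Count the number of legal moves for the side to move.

2

White to move; king on a1.
In check: yes, from the black queen on e1.
Legal moves: Kxa2, Rb1.
Count: 2.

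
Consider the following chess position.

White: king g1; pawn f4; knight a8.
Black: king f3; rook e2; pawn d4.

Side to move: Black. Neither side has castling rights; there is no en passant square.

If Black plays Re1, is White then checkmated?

no

After Re1: white king on g1; in check: yes, from the black rook on e1.
White has 1 legal reply: Kh2.
In check but a legal move exists → not checkmate.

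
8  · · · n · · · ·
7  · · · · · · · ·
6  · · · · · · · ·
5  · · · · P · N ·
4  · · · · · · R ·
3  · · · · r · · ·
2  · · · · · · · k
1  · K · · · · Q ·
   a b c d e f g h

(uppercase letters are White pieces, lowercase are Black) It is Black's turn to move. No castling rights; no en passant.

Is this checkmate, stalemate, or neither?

Black to move; black king on h2.
In check: yes, from the white queen on g1.
King squares — g1: attacked by Rg4; h1: attacked by Qg1; g2: attacked by Qg1; g3: attacked by Qg1; h3: attacked by Ng5.
Legal moves for Black: none.
In check with no legal moves → checkmate.

checkmate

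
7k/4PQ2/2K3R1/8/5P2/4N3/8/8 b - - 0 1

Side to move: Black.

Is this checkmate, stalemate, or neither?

Black to move; black king on h8.
In check: no.
King squares — g7: attacked by Rg6; h7: attacked by Qf7; g8: attacked by Rg6.
Legal moves for Black: none.
Not in check and no legal moves → stalemate.

stalemate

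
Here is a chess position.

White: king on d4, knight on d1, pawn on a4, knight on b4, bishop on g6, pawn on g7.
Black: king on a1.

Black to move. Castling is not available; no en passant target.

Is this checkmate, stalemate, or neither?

stalemate

Black to move; black king on a1.
In check: no.
King squares — b1: attacked by Bg6; a2: attacked by Nb4; b2: attacked by Nd1.
Legal moves for Black: none.
Not in check and no legal moves → stalemate.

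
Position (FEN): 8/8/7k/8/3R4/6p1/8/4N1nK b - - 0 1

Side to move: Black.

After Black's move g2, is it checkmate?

no

After g2: white king on h1; in check: yes, from the black pawn on g2.
White has 4 legal replies: Kh2, Kxg2, Kxg1, Nxg2.
In check but a legal move exists → not checkmate.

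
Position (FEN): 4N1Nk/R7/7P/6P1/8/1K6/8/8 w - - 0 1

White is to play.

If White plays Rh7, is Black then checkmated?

After Rh7: black king on h8; in check: yes, from the white rook on h7.
Black has 2 legal replies: Kxg8, Kxh7.
In check but a legal move exists → not checkmate.

no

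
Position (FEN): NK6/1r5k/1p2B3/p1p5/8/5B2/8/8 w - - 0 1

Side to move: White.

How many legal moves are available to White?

3

White to move; king on b8.
In check: yes, from the black rook on b7.
Legal moves: Kc8, Kxb7, Bxb7.
Count: 3.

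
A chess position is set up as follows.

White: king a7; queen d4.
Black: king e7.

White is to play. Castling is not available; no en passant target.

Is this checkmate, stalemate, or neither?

White to move; white king on a7.
In check: no.
Legal moves for White include: Kb8, Ka8, Kb7, Kb6, Ka6, Qh8, Qd8+, Qg7+, Qd7+, Qf6+, Qd6+, Qb6, Qe5+, Qd5, Qc5+, Qh4+, Qg4, Qf4, ... (list truncated; more exist).
White has legal moves and is not in check → neither.

neither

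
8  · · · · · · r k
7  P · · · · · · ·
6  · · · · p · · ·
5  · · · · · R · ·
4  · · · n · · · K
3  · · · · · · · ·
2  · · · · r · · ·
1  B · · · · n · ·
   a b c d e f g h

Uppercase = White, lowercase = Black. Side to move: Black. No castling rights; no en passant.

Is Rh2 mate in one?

After Rh2: white king on h4; in check: yes, from the black rook on h2.
King squares — g3: attacked by Nf1; h3: attacked by Rh2; g4: attacked by Rg8; g5: attacked by Rg8; h5: attacked by Rh2.
White has no legal moves → checkmate.

yes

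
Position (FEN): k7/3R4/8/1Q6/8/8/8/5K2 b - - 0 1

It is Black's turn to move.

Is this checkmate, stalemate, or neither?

stalemate

Black to move; black king on a8.
In check: no.
King squares — a7: attacked by Rd7; b7: attacked by Qb5; b8: attacked by Qb5.
Legal moves for Black: none.
Not in check and no legal moves → stalemate.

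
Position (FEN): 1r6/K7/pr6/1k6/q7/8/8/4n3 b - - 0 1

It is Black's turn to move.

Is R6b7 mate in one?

yes

After R6b7: white king on a7; in check: yes, from the black rook on b7.
King squares — a6: attacked by Qa4; b6: attacked by Kb5; b7: attacked by Rb8; a8: attacked by Rb8; b8: attacked by Rb7.
White has no legal moves → checkmate.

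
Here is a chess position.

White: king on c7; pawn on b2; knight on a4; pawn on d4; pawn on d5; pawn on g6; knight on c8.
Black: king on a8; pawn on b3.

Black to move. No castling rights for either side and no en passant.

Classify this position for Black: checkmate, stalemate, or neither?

Black to move; black king on a8.
In check: no.
King squares — a7: attacked by Nc8; b7: attacked by Kc7; b8: attacked by Kc7.
Legal moves for Black: none.
Not in check and no legal moves → stalemate.

stalemate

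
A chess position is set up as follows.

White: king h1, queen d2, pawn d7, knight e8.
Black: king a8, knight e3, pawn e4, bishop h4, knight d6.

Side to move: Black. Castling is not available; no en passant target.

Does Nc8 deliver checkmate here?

no

After Nc8: white king on h1; in check: no.
White is not in check, so this cannot be checkmate.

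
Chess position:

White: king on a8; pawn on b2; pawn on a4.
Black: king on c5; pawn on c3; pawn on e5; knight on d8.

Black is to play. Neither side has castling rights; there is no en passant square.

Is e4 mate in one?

After e4: white king on a8; in check: no.
White is not in check, so this cannot be checkmate.

no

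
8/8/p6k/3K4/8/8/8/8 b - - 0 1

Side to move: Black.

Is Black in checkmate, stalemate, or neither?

neither

Black to move; black king on h6.
In check: no.
Legal moves for Black: Kh7, Kg7, Kg6, Kh5, Kg5, a5.
Black has 6 legal moves and is not in check → neither.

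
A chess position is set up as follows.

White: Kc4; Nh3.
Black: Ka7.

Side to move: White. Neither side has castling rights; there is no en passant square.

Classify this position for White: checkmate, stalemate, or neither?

neither

White to move; white king on c4.
In check: no.
Legal moves for White: Kd5, Kc5, Kb5, Kd4, Kb4, Kd3, Kc3, Kb3, Ng5, Nf4, Nf2, Ng1.
White has 12 legal moves and is not in check → neither.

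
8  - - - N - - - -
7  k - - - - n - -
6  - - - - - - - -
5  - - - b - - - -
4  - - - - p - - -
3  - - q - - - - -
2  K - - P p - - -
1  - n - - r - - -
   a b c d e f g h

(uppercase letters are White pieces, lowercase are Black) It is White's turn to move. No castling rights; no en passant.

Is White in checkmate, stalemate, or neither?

checkmate

White to move; white king on a2.
In check: yes, from the black bishop on d5.
King squares — a1: attacked by Qc3; b1: attacked by Re1; b2: attacked by Qc3; a3: attacked by Nb1; b3: attacked by Qc3.
Legal moves for White: none.
In check with no legal moves → checkmate.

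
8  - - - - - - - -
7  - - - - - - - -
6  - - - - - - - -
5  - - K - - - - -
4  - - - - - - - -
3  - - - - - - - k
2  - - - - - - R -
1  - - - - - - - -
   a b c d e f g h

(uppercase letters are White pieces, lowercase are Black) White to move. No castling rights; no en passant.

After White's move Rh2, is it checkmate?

After Rh2: black king on h3; in check: yes, from the white rook on h2.
Black has 3 legal replies: Kg4, Kg3, Kxh2.
In check but a legal move exists → not checkmate.

no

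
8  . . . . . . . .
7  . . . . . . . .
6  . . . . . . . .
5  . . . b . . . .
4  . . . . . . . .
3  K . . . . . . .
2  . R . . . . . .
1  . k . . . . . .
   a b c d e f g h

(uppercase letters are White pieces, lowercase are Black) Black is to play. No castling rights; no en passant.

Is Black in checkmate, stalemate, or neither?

Black to move; black king on b1.
In check: yes, from the white rook on b2.
Legal moves for Black: Kc1, Ka1.
Black is in check but has 2 legal moves → neither.

neither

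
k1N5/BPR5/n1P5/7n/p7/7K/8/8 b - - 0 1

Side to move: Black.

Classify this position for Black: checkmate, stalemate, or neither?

checkmate

Black to move; black king on a8.
In check: yes, from the white pawn on b7.
King squares — a7: attacked by Nc8; b7: attacked by Pc6; b8: attacked by Ba7.
Legal moves for Black: none.
In check with no legal moves → checkmate.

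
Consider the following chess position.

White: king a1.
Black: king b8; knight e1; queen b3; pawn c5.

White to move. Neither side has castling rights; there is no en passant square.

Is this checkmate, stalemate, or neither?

stalemate

White to move; white king on a1.
In check: no.
King squares — b1: attacked by Qb3; a2: attacked by Qb3; b2: attacked by Qb3.
Legal moves for White: none.
Not in check and no legal moves → stalemate.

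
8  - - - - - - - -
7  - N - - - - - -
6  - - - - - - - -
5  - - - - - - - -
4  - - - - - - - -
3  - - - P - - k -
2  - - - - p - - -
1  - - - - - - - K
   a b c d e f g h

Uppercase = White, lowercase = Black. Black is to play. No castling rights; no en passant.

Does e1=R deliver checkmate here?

yes

After e1=R: white king on h1; in check: yes, from the black rook on e1.
King squares — g1: attacked by Re1; g2: attacked by Kg3; h2: attacked by Kg3.
White has no legal moves → checkmate.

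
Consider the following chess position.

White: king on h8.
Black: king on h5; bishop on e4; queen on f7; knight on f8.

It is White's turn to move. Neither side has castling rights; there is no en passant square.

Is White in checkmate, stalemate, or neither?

stalemate

White to move; white king on h8.
In check: no.
King squares — g7: attacked by Qf7; h7: attacked by Be4; g8: attacked by Qf7.
Legal moves for White: none.
Not in check and no legal moves → stalemate.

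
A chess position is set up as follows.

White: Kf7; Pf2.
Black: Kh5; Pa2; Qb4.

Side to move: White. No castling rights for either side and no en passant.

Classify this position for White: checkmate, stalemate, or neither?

neither

White to move; white king on f7.
In check: no.
Legal moves for White: Kg8, Ke8, Kg7, Kf6, Ke6, f3, f4.
White has 7 legal moves and is not in check → neither.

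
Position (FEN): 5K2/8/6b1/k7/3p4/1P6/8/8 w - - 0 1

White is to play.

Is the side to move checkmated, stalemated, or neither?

White to move; white king on f8.
In check: no.
Legal moves for White: Kg8, Kg7, Ke7, b4+.
White has 4 legal moves and is not in check → neither.

neither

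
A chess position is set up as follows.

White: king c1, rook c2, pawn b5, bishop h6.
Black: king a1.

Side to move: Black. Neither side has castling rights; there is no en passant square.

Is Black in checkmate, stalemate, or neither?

Black to move; black king on a1.
In check: no.
King squares — b1: attacked by Kc1; a2: attacked by Rc2; b2: attacked by Kc1.
Legal moves for Black: none.
Not in check and no legal moves → stalemate.

stalemate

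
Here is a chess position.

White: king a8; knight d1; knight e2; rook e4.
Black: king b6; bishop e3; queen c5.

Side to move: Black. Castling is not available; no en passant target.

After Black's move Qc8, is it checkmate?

After Qc8: white king on a8; in check: yes, from the black queen on c8.
King squares — a7: attacked by Kb6; b7: attacked by Kb6; b8: attacked by Qc8.
White has no legal moves → checkmate.

yes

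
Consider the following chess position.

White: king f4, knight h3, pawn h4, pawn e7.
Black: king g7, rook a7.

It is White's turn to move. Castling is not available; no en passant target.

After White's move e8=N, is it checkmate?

no

After e8=N: black king on g7; in check: yes, from the white knight on e8.
Black has 7 legal replies: Kh8, Kg8, Kf8, Kh7, Kf7, Kh6, Kg6.
In check but a legal move exists → not checkmate.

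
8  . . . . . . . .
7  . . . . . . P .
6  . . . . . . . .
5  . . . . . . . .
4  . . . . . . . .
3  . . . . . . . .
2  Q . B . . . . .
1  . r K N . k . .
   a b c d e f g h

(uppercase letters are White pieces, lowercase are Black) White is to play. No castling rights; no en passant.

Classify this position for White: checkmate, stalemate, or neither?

neither

White to move; white king on c1.
In check: yes, from the black rook on b1.
Legal moves for White: Kd2, Kxb1, Bxb1, Qxb1.
White is in check but has 4 legal moves → neither.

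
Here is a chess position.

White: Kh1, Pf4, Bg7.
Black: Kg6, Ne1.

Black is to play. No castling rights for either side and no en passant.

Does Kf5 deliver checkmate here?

After Kf5: white king on h1; in check: no.
White is not in check, so this cannot be checkmate.

no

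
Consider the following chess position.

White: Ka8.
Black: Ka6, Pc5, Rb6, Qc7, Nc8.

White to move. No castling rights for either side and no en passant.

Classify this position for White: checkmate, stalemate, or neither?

White to move; white king on a8.
In check: no.
King squares — a7: attacked by Ka6; b7: attacked by Ka6; b8: attacked by Rb6.
Legal moves for White: none.
Not in check and no legal moves → stalemate.

stalemate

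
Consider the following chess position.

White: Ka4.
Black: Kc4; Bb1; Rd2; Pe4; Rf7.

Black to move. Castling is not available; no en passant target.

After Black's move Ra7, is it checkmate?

yes

After Ra7: white king on a4; in check: yes, from the black rook on a7.
King squares — a3: attacked by Ra7; b3: attacked by Kc4; b4: attacked by Kc4; a5: attacked by Ra7; b5: attacked by Kc4.
White has no legal moves → checkmate.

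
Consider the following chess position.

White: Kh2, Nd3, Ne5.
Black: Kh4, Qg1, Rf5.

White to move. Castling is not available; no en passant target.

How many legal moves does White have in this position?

1

White to move; king on h2.
In check: yes, from the black queen on g1.
Legal moves: Kxg1.
Count: 1.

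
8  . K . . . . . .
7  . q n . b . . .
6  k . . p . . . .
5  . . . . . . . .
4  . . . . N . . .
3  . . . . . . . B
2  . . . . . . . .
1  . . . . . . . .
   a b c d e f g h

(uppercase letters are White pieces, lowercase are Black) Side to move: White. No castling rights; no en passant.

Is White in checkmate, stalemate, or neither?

White to move; white king on b8.
In check: yes, from the black queen on b7.
King squares — a7: attacked by Ka6; b7: attacked by Ka6; c7: attacked by Qb7; a8: attacked by Qb7; c8: attacked by Qb7.
Legal moves for White: none.
In check with no legal moves → checkmate.

checkmate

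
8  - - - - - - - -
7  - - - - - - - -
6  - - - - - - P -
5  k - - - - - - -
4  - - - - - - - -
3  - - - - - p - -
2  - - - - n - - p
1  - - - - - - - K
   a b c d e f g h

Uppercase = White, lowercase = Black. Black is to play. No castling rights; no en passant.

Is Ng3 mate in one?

After Ng3: white king on h1; in check: yes, from the black knight on g3.
White has 1 legal reply: Kxh2.
In check but a legal move exists → not checkmate.

no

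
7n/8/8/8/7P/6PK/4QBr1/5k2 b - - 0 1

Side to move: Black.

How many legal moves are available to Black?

Black to move; king on f1.
In check: yes, from the white queen on e2.
Legal moves: Kxe2.
Count: 1.

1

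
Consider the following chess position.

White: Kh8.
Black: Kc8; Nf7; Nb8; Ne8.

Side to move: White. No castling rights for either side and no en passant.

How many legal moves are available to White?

2

White to move; king on h8.
In check: yes, from the black knight on f7.
Legal moves: Kg8, Kh7.
Count: 2.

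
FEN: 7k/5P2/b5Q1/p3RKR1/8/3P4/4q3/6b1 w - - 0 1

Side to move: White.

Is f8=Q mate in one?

After f8=Q: black king on h8; in check: yes, from the white queen on f8.
King squares — g7: attacked by Qg6; h7: attacked by Qg6; g8: attacked by Qg6.
Black has no legal moves → checkmate.

yes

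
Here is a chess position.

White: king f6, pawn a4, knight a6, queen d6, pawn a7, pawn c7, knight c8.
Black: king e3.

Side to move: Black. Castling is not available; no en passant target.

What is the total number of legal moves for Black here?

Black to move; king on e3.
In check: no.
Legal moves: Ke4, Kf3, Kf2, Ke2.
Count: 4.

4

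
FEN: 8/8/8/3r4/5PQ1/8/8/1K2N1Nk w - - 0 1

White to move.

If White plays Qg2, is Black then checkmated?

yes

After Qg2: black king on h1; in check: yes, from the white queen on g2.
King squares — g1: attacked by Qg2; g2: attacked by Ne1; h2: attacked by Qg2.
Black has no legal moves → checkmate.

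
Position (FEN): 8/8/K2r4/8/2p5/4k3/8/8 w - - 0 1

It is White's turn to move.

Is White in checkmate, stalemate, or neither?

White to move; white king on a6.
In check: yes, from the black rook on d6.
Legal moves for White: Kb7, Ka7, Kb5, Ka5.
White is in check but has 4 legal moves → neither.

neither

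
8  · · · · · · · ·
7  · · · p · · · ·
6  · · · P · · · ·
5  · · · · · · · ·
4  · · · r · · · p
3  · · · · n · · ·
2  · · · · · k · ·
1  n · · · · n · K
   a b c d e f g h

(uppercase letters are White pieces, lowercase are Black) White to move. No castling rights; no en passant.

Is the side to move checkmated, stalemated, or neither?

White to move; white king on h1.
In check: no.
King squares — g1: attacked by Kf2; g2: attacked by Kf2; h2: attacked by Nf1.
Legal moves for White: none.
Not in check and no legal moves → stalemate.

stalemate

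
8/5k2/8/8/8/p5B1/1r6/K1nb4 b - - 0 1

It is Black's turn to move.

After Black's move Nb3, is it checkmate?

After Nb3: white king on a1; in check: yes, from the black knight on b3.
King squares — b1: attacked by Rb2; a2: attacked by Rb2; b2: attacked by Pa3.
White has no legal moves → checkmate.

yes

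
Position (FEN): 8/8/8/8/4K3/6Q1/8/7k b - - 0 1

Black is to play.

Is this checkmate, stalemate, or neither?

Black to move; black king on h1.
In check: no.
King squares — g1: attacked by Qg3; g2: attacked by Qg3; h2: attacked by Qg3.
Legal moves for Black: none.
Not in check and no legal moves → stalemate.

stalemate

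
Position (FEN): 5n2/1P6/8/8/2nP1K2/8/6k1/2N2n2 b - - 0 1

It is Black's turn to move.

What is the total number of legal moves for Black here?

21

Black to move; king on g2.
In check: no.
Legal moves: Nh7, Nd7, Ng6+, Ne6+, Nd6, Nb6, Ne5, Na5, Nce3, Na3, Ncd2, Nb2, Kh3, Kh2, Kf2, Kh1, Kg1, Ng3, Nfe3, Nh2, Nfd2.
Count: 21.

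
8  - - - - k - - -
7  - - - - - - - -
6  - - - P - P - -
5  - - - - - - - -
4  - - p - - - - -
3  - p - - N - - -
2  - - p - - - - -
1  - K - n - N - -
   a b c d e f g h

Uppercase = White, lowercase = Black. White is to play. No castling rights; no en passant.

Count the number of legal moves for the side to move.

White to move; king on b1.
In check: yes, from the black pawn on c2.
Legal moves: Kc1, Ka1, Nxc2.
Count: 3.

3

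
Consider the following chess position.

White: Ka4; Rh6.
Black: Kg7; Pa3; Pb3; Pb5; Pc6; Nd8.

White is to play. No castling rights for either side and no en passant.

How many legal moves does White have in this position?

4

White to move; king on a4.
In check: yes, from the black pawn on b5.
Legal moves: Ka5, Kb4, Kxb3, Kxa3.
Count: 4.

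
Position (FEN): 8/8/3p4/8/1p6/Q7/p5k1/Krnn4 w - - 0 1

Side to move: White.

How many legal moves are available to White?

White to move; king on a1.
In check: yes, from the black rook on b1.
Legal moves: none.
Count: 0.

0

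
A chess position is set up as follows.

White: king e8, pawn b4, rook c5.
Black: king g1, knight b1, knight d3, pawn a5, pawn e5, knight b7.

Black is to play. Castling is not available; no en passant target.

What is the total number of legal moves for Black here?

21

Black to move; king on g1.
In check: no.
Legal moves: Nd8, Nd6+, Nbxc5, Ndxc5, Nf4, Nxb4, Nf2, Nb2, Ne1, Nc1, Kh2, Kg2, Kf2, Kh1, Kf1, Nc3, Na3, Nd2, axb4, e4, a4.
Count: 21.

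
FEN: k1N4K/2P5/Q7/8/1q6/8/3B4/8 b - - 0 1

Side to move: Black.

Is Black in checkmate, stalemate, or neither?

Black to move; black king on a8.
In check: yes, from the white queen on a6.
King squares — a7: attacked by Qa6; b7: attacked by Qa6; b8: attacked by Pc7.
Legal moves for Black: none.
In check with no legal moves → checkmate.

checkmate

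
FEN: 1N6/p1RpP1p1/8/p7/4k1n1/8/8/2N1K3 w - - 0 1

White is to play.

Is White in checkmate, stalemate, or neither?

neither

White to move; white king on e1.
In check: no.
Legal moves for White include: Nxd7, Nc6, Na6, Rc8, Rxd7, Rb7, Rxa7, Rc6, Rc5, Rc4+, Rc3, Rc2, Ke2, Kd2, Kf1, Kd1, Nd3, Nb3, ... (list truncated; more exist).
White has legal moves and is not in check → neither.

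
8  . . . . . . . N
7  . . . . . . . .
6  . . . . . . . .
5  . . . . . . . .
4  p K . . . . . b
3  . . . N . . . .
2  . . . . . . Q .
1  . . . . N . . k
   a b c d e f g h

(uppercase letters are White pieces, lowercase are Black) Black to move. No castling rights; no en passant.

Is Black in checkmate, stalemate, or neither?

checkmate

Black to move; black king on h1.
In check: yes, from the white queen on g2.
King squares — g1: attacked by Qg2; g2: attacked by Ne1; h2: attacked by Qg2.
Legal moves for Black: none.
In check with no legal moves → checkmate.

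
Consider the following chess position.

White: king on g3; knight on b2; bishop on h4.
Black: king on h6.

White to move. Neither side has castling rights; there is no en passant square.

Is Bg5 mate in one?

After Bg5: black king on h6; in check: yes, from the white bishop on g5.
Black has 5 legal replies: Kh7, Kg7, Kg6, Kh5, Kxg5.
In check but a legal move exists → not checkmate.

no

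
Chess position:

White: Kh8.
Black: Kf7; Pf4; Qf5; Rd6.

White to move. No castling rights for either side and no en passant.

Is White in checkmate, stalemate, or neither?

stalemate

White to move; white king on h8.
In check: no.
King squares — g7: attacked by Kf7; h7: attacked by Qf5; g8: attacked by Kf7.
Legal moves for White: none.
Not in check and no legal moves → stalemate.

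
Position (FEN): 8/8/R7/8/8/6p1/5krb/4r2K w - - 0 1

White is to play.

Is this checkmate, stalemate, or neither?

White to move; white king on h1.
In check: yes, from the black rook on e1.
King squares — g1: attacked by Re1; g2: attacked by Kf2; h2: attacked by Rg2.
Legal moves for White: none.
In check with no legal moves → checkmate.

checkmate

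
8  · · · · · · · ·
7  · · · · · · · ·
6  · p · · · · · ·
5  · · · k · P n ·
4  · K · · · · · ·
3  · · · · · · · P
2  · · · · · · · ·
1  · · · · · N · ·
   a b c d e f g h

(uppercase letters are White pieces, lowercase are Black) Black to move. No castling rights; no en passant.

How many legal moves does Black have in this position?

12

Black to move; king on d5.
In check: no.
Legal moves: Nh7, Nf7, Ne6, Ne4, Nxh3, Nf3, Kd6, Kc6, Ke5, Ke4, Kd4, b5.
Count: 12.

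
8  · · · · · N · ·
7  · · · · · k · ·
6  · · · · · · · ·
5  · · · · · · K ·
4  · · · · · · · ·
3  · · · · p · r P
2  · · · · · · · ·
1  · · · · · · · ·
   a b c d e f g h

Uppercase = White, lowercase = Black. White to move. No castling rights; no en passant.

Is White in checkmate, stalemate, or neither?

White to move; white king on g5.
In check: yes, from the black rook on g3.
Legal moves for White: Kh6, Kh5, Kf5, Kh4, Kf4.
White is in check but has 5 legal moves → neither.

neither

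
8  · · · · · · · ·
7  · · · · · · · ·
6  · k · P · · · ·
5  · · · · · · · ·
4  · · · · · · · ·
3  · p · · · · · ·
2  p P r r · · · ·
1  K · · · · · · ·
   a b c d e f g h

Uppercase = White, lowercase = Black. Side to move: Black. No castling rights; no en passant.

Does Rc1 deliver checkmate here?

yes

After Rc1: white king on a1; in check: yes, from the black rook on c1.
King squares — b1: attacked by Rc1; a2: attacked by Pb3; b2: own pawn.
White has no legal moves → checkmate.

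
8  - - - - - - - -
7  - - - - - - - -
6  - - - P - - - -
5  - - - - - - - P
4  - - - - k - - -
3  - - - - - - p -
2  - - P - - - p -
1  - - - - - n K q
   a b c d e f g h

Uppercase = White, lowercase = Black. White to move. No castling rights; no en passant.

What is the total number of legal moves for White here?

0

White to move; king on g1.
In check: yes, from the black queen on h1.
Legal moves: none.
Count: 0.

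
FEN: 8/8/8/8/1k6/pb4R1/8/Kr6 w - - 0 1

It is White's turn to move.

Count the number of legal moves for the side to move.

1

White to move; king on a1.
In check: yes, from the black rook on b1.
Legal moves: Kxb1.
Count: 1.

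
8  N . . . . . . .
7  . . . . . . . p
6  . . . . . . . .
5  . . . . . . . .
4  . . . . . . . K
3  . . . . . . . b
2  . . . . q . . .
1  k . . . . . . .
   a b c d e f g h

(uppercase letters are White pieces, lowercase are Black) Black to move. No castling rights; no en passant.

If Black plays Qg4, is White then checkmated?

yes

After Qg4: white king on h4; in check: yes, from the black queen on g4.
King squares — g3: attacked by Qg4; h3: attacked by Qg4; g4: attacked by Bh3; g5: attacked by Qg4; h5: attacked by Qg4.
White has no legal moves → checkmate.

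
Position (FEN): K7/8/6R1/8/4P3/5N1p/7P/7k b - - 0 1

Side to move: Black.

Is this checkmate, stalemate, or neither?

stalemate

Black to move; black king on h1.
In check: no.
King squares — g1: attacked by Nf3; g2: attacked by Rg6; h2: attacked by Nf3.
Legal moves for Black: none.
Not in check and no legal moves → stalemate.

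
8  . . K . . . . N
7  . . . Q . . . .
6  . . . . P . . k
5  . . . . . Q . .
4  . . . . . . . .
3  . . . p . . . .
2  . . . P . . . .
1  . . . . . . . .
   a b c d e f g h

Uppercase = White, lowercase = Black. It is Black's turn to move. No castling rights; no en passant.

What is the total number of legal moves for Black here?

Black to move; king on h6.
In check: no.
Legal moves: none.
Count: 0.

0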